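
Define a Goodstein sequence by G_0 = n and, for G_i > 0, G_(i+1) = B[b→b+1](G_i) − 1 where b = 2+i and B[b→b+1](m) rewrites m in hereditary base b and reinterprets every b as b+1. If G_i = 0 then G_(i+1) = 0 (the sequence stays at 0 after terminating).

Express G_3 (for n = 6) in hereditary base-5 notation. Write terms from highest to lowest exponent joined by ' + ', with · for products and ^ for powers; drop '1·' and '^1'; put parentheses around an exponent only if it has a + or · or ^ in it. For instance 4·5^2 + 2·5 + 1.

step 0: 6 = 2^2 + 2; sub 3 for 2: 3^3 + 3; = 30; G_1 = 30−1 = 29
step 1: 29 = 3^3 + 2; sub 4 for 3: 4^4 + 2; = 258; G_2 = 258−1 = 257
step 2: 257 = 4^4 + 1; sub 5 for 4: 5^5 + 1; = 3126; G_3 = 3126−1 = 3125
step 3: 3125 = 5^5; sub 6 for 5: 6^6; = 46656; G_4 = 46656−1 = 46655

5^5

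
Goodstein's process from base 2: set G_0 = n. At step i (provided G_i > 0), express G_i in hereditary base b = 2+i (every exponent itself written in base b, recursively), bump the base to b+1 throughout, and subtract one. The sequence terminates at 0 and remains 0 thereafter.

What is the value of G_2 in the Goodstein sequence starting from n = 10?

1025

10 —HB2→ 2^(2 + 1) + 2 —bump→ 3^(3 + 1) + 3 = 84 —(−1)→ 83
83 —HB3→ 3^(3 + 1) + 2 —bump→ 4^(4 + 1) + 2 = 1026 —(−1)→ 1025
1025 —HB4→ 4^(4 + 1) + 1 —bump→ 5^(5 + 1) + 1 = 15626 —(−1)→ 15625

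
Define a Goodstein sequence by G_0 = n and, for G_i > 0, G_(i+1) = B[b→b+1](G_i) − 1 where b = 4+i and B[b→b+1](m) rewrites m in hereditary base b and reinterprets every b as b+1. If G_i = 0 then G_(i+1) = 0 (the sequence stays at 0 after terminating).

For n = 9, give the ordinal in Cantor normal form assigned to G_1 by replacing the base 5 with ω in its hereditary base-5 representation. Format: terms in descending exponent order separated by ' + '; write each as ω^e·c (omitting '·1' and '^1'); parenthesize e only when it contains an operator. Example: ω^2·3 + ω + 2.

ω·2

[0] 9 ≡ 2·4 + 1 (base 4). Lift 5: 11. −1: 10.
[1] 10 ≡ 2·5 (base 5). Lift 6: 12. −1: 11.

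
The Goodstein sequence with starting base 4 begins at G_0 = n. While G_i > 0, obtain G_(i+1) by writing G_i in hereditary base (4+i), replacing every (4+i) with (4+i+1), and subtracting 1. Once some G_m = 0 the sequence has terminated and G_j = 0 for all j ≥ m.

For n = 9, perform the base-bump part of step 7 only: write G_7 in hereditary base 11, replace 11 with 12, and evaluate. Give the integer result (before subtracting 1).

G_0=9  [base 4] 2·4 + 1  →[4↦5]→  2·5 + 1 = 11  −1 ⇒ G_1=10
G_1=10  [base 5] 2·5  →[5↦6]→  2·6 = 12  −1 ⇒ G_2=11
G_2=11  [base 6] 6 + 5  →[6↦7]→  7 + 5 = 12  −1 ⇒ G_3=11
G_3=11  [base 7] 7 + 4  →[7↦8]→  8 + 4 = 12  −1 ⇒ G_4=11
G_4=11  [base 8] 8 + 3  →[8↦9]→  9 + 3 = 12  −1 ⇒ G_5=11
G_5=11  [base 9] 9 + 2  →[9↦10]→  10 + 2 = 12  −1 ⇒ G_6=11
G_6=11  [base 10] 10 + 1  →[10↦11]→  11 + 1 = 12  −1 ⇒ G_7=11

12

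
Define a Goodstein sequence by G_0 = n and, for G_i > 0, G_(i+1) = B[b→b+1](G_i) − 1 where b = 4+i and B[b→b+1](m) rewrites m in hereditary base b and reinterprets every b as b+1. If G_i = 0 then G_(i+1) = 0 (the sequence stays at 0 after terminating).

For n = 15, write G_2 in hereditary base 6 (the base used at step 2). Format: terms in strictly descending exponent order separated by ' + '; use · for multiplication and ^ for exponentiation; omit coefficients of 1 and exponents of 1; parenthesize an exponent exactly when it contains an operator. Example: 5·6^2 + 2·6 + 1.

3·6 + 1

i=0: 15 = 3·4 + 3 (b=4); 4→5: 3·5 + 3 = 18; 18−1 = 17
i=1: 17 = 3·5 + 2 (b=5); 5→6: 3·6 + 2 = 20; 20−1 = 19
i=2: 19 = 3·6 + 1 (b=6); 6→7: 3·7 + 1 = 22; 22−1 = 21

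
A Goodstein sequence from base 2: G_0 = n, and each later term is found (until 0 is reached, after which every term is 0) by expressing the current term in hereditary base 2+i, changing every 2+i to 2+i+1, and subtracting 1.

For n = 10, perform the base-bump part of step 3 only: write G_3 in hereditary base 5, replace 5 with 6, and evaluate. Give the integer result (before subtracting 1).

10 —HB2→ 2^(2 + 1) + 2 —bump→ 3^(3 + 1) + 3 = 84 —(−1)→ 83
83 —HB3→ 3^(3 + 1) + 2 —bump→ 4^(4 + 1) + 2 = 1026 —(−1)→ 1025
1025 —HB4→ 4^(4 + 1) + 1 —bump→ 5^(5 + 1) + 1 = 15626 —(−1)→ 15625
15625 —HB5→ 5^(5 + 1) —bump→ 6^(6 + 1) = 279936 —(−1)→ 279935

279936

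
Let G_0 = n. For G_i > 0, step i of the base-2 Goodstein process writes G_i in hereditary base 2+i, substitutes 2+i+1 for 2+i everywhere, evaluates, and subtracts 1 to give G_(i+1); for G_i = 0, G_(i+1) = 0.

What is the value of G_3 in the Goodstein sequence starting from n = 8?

6310

(0) 8|_2 = 2^(2 + 1) ↦ 3^(3 + 1)|_3 = 81 ⇒ 80
(1) 80|_3 = 2·3^3 + 2·3^2 + 2·3 + 2 ↦ 2·4^4 + 2·4^2 + 2·4 + 2|_4 = 554 ⇒ 553
(2) 553|_4 = 2·4^4 + 2·4^2 + 2·4 + 1 ↦ 2·5^5 + 2·5^2 + 2·5 + 1|_5 = 6311 ⇒ 6310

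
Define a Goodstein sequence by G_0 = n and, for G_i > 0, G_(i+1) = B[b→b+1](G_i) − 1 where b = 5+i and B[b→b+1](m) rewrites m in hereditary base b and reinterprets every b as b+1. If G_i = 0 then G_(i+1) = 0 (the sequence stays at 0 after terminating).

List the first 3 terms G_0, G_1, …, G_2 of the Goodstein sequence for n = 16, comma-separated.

16, 18, 20

base 5: 16 = 3·5 + 1; at 6: 3·6 + 1 = 19; next = 18
base 6: 18 = 3·6; at 7: 3·7 = 21; next = 20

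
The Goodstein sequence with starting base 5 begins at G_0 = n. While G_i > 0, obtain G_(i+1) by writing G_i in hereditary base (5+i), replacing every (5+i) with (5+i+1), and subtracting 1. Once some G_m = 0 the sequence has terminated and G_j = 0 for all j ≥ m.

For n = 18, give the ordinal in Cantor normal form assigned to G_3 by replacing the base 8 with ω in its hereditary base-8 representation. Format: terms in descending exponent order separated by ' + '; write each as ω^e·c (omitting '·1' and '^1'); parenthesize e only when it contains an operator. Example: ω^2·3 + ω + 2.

i=0: 18 = 3·5 + 3 (b=5); 5→6: 3·6 + 3 = 21; 21−1 = 20
i=1: 20 = 3·6 + 2 (b=6); 6→7: 3·7 + 2 = 23; 23−1 = 22
i=2: 22 = 3·7 + 1 (b=7); 7→8: 3·8 + 1 = 25; 25−1 = 24
i=3: 24 = 3·8 (b=8); 8→9: 3·9 = 27; 27−1 = 26

ω·3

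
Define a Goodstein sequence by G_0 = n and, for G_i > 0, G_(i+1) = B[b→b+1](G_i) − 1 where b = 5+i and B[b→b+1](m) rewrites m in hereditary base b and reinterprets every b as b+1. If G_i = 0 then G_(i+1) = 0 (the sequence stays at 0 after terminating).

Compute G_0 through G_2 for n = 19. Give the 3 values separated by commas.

[0] 19 ≡ 3·5 + 4 (base 5). Lift 6: 22. −1: 21.
[1] 21 ≡ 3·6 + 3 (base 6). Lift 7: 24. −1: 23.

19, 21, 23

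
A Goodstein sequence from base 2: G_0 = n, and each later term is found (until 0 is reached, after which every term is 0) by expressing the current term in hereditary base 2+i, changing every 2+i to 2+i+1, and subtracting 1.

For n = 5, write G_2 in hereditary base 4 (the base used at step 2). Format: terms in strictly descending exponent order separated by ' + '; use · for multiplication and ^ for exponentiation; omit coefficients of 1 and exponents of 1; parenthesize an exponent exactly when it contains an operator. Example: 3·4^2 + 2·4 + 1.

(0) 5|_2 = 2^2 + 1 ↦ 3^3 + 1|_3 = 28 ⇒ 27
(1) 27|_3 = 3^3 ↦ 4^4|_4 = 256 ⇒ 255
(2) 255|_4 = 3·4^3 + 3·4^2 + 3·4 + 3 ↦ 3·5^3 + 3·5^2 + 3·5 + 3|_5 = 468 ⇒ 467

3·4^3 + 3·4^2 + 3·4 + 3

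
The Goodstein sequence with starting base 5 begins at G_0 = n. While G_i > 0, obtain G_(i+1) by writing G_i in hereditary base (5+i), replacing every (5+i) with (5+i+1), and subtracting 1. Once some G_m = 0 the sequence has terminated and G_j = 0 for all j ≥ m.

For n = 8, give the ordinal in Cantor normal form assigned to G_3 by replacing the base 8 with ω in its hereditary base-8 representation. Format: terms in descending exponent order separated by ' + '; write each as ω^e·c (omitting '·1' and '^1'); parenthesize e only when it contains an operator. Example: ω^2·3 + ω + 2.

G_0 = 8. HB_5(8) = 5 + 3. Bump = 9. G_1 = 8.
G_1 = 8. HB_6(8) = 6 + 2. Bump = 9. G_2 = 8.
G_2 = 8. HB_7(8) = 7 + 1. Bump = 9. G_3 = 8.

ω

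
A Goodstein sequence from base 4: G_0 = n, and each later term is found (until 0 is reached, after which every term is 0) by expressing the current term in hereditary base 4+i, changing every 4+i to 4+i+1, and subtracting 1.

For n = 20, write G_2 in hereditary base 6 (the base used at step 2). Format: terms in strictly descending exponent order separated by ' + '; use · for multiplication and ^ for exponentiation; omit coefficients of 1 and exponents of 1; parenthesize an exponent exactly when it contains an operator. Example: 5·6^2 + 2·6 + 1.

base 4: 20 = 4^2 + 4; at 5: 5^2 + 5 = 30; next = 29
base 5: 29 = 5^2 + 4; at 6: 6^2 + 4 = 40; next = 39

6^2 + 3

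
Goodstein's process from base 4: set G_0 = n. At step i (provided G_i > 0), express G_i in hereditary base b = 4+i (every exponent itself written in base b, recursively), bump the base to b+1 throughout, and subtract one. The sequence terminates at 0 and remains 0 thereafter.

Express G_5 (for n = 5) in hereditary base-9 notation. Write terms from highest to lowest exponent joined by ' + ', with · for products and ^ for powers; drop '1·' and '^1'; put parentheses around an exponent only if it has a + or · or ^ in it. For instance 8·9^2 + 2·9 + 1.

2

base 4: 5 = 4 + 1; at 5: 5 + 1 = 6; next = 5
base 5: 5 = 5; at 6: 6 = 6; next = 5
base 6: 5 = 5; at 7: 5 = 5; next = 4
base 7: 4 = 4; at 8: 4 = 4; next = 3
base 8: 3 = 3; at 9: 3 = 3; next = 2
base 9: 2 = 2; at 10: 2 = 2; next = 1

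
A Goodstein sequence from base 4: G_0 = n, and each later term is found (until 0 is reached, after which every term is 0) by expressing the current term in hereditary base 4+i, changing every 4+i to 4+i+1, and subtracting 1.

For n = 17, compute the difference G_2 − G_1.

10

G_0 = 17. HB_4(17) = 4^2 + 1. Bump = 26. G_1 = 25.
G_1 = 25. HB_5(25) = 5^2. Bump = 36. G_2 = 35.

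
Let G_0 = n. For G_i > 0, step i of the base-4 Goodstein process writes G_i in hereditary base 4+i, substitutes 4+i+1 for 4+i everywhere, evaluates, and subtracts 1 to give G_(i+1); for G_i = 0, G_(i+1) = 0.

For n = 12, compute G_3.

G_0=12  [base 4] 3·4  →[4↦5]→  3·5 = 15  −1 ⇒ G_1=14
G_1=14  [base 5] 2·5 + 4  →[5↦6]→  2·6 + 4 = 16  −1 ⇒ G_2=15
G_2=15  [base 6] 2·6 + 3  →[6↦7]→  2·7 + 3 = 17  −1 ⇒ G_3=16
G_3=16  [base 7] 2·7 + 2  →[7↦8]→  2·8 + 2 = 18  −1 ⇒ G_4=17

16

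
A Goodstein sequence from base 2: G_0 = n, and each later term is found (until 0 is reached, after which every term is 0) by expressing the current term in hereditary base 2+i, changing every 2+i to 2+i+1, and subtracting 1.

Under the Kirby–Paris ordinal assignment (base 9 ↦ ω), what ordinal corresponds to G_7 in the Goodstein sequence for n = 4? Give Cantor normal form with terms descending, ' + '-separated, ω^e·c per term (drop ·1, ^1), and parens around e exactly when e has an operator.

ω^2·2 + ω + 2

step 0: 4 = 2^2; sub 3 for 2: 3^3; = 27; G_1 = 27−1 = 26
step 1: 26 = 2·3^2 + 2·3 + 2; sub 4 for 3: 2·4^2 + 2·4 + 2; = 42; G_2 = 42−1 = 41
step 2: 41 = 2·4^2 + 2·4 + 1; sub 5 for 4: 2·5^2 + 2·5 + 1; = 61; G_3 = 61−1 = 60
step 3: 60 = 2·5^2 + 2·5; sub 6 for 5: 2·6^2 + 2·6; = 84; G_4 = 84−1 = 83
step 4: 83 = 2·6^2 + 6 + 5; sub 7 for 6: 2·7^2 + 7 + 5; = 110; G_5 = 110−1 = 109
step 5: 109 = 2·7^2 + 7 + 4; sub 8 for 7: 2·8^2 + 8 + 4; = 140; G_6 = 140−1 = 139
step 6: 139 = 2·8^2 + 8 + 3; sub 9 for 8: 2·9^2 + 9 + 3; = 174; G_7 = 174−1 = 173
step 7: 173 = 2·9^2 + 9 + 2; sub 10 for 9: 2·10^2 + 10 + 2; = 212; G_8 = 212−1 = 211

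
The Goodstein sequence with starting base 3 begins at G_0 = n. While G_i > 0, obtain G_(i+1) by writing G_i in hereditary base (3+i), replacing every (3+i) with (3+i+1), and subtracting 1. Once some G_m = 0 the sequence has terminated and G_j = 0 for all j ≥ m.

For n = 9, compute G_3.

i=0: 9 = 3^2 (b=3); 3→4: 4^2 = 16; 16−1 = 15
i=1: 15 = 3·4 + 3 (b=4); 4→5: 3·5 + 3 = 18; 18−1 = 17
i=2: 17 = 3·5 + 2 (b=5); 5→6: 3·6 + 2 = 20; 20−1 = 19

19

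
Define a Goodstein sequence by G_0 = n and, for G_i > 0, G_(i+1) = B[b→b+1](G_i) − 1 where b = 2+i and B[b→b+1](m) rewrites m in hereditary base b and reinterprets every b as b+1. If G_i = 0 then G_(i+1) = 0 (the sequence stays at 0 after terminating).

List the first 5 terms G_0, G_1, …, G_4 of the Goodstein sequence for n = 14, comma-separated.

[0] 14 ≡ 2^(2 + 1) + 2^2 + 2 (base 2). Lift 3: 111. −1: 110.
[1] 110 ≡ 3^(3 + 1) + 3^3 + 2 (base 3). Lift 4: 1282. −1: 1281.
[2] 1281 ≡ 4^(4 + 1) + 4^4 + 1 (base 4). Lift 5: 18751. −1: 18750.
[3] 18750 ≡ 5^(5 + 1) + 5^5 (base 5). Lift 6: 326592. −1: 326591.

14, 110, 1281, 18750, 326591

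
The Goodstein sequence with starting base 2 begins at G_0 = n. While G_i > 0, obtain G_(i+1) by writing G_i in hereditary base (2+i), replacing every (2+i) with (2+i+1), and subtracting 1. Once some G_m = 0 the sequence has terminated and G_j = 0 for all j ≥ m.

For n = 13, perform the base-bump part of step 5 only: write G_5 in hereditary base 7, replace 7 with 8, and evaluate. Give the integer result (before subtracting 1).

134219480

base 2: 13 = 2^(2 + 1) + 2^2 + 1; at 3: 3^(3 + 1) + 3^3 + 1 = 109; next = 108
base 3: 108 = 3^(3 + 1) + 3^3; at 4: 4^(4 + 1) + 4^4 = 1280; next = 1279
base 4: 1279 = 4^(4 + 1) + 3·4^3 + 3·4^2 + 3·4 + 3; at 5: 5^(5 + 1) + 3·5^3 + 3·5^2 + 3·5 + 3 = 16093; next = 16092
base 5: 16092 = 5^(5 + 1) + 3·5^3 + 3·5^2 + 3·5 + 2; at 6: 6^(6 + 1) + 3·6^3 + 3·6^2 + 3·6 + 2 = 280712; next = 280711
base 6: 280711 = 6^(6 + 1) + 3·6^3 + 3·6^2 + 3·6 + 1; at 7: 7^(7 + 1) + 3·7^3 + 3·7^2 + 3·7 + 1 = 5765999; next = 5765998
base 7: 5765998 = 7^(7 + 1) + 3·7^3 + 3·7^2 + 3·7; at 8: 8^(8 + 1) + 3·8^3 + 3·8^2 + 3·8 = 134219480; next = 134219479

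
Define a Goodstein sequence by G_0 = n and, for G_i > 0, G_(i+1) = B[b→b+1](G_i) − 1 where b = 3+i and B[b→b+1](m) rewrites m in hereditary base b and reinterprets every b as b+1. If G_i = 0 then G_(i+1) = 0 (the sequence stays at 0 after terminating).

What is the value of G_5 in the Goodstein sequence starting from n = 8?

11

G_0=8  [base 3] 2·3 + 2  →[3↦4]→  2·4 + 2 = 10  −1 ⇒ G_1=9
G_1=9  [base 4] 2·4 + 1  →[4↦5]→  2·5 + 1 = 11  −1 ⇒ G_2=10
G_2=10  [base 5] 2·5  →[5↦6]→  2·6 = 12  −1 ⇒ G_3=11
G_3=11  [base 6] 6 + 5  →[6↦7]→  7 + 5 = 12  −1 ⇒ G_4=11
G_4=11  [base 7] 7 + 4  →[7↦8]→  8 + 4 = 12  −1 ⇒ G_5=11
G_5=11  [base 8] 8 + 3  →[8↦9]→  9 + 3 = 12  −1 ⇒ G_6=11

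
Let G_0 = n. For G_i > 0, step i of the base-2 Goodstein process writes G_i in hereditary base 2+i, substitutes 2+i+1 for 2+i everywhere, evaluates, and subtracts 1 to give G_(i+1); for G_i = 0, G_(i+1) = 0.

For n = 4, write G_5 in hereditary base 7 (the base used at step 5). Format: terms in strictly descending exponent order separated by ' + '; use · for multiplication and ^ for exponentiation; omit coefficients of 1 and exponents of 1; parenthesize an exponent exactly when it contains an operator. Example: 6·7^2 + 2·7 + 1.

4 —HB2→ 2^2 —bump→ 3^3 = 27 —(−1)→ 26
26 —HB3→ 2·3^2 + 2·3 + 2 —bump→ 2·4^2 + 2·4 + 2 = 42 —(−1)→ 41
41 —HB4→ 2·4^2 + 2·4 + 1 —bump→ 2·5^2 + 2·5 + 1 = 61 —(−1)→ 60
60 —HB5→ 2·5^2 + 2·5 —bump→ 2·6^2 + 2·6 = 84 —(−1)→ 83
83 —HB6→ 2·6^2 + 6 + 5 —bump→ 2·7^2 + 7 + 5 = 110 —(−1)→ 109
109 —HB7→ 2·7^2 + 7 + 4 —bump→ 2·8^2 + 8 + 4 = 140 —(−1)→ 139

2·7^2 + 7 + 4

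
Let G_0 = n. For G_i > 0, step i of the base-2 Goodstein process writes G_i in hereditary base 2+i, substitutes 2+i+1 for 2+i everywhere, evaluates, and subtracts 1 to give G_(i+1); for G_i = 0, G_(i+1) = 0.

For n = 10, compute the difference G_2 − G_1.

G_0 = 10. HB_2(10) = 2^(2 + 1) + 2. Bump = 84. G_1 = 83.
G_1 = 83. HB_3(83) = 3^(3 + 1) + 2. Bump = 1026. G_2 = 1025.

942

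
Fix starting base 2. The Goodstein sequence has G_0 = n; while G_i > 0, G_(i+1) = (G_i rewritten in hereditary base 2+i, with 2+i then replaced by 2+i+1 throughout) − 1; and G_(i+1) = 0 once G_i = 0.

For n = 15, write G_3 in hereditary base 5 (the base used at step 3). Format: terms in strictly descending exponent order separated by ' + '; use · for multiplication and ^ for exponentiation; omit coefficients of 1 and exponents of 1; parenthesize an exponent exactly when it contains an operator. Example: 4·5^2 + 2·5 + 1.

G_0=15  [base 2] 2^(2 + 1) + 2^2 + 2 + 1  →[2↦3]→  3^(3 + 1) + 3^3 + 3 + 1 = 112  −1 ⇒ G_1=111
G_1=111  [base 3] 3^(3 + 1) + 3^3 + 3  →[3↦4]→  4^(4 + 1) + 4^4 + 4 = 1284  −1 ⇒ G_2=1283
G_2=1283  [base 4] 4^(4 + 1) + 4^4 + 3  →[4↦5]→  5^(5 + 1) + 5^5 + 3 = 18753  −1 ⇒ G_3=18752
G_3=18752  [base 5] 5^(5 + 1) + 5^5 + 2  →[5↦6]→  6^(6 + 1) + 6^6 + 2 = 326594  −1 ⇒ G_4=326593

5^(5 + 1) + 5^5 + 2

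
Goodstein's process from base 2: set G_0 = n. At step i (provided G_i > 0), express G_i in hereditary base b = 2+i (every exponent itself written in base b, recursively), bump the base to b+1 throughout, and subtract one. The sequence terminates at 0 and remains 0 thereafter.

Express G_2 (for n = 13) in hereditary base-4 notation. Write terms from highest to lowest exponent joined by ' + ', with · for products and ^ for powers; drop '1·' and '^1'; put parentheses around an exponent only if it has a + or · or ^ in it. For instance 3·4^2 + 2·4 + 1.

4^(4 + 1) + 3·4^3 + 3·4^2 + 3·4 + 3

[0] 13 ≡ 2^(2 + 1) + 2^2 + 1 (base 2). Lift 3: 109. −1: 108.
[1] 108 ≡ 3^(3 + 1) + 3^3 (base 3). Lift 4: 1280. −1: 1279.
[2] 1279 ≡ 4^(4 + 1) + 3·4^3 + 3·4^2 + 3·4 + 3 (base 4). Lift 5: 16093. −1: 16092.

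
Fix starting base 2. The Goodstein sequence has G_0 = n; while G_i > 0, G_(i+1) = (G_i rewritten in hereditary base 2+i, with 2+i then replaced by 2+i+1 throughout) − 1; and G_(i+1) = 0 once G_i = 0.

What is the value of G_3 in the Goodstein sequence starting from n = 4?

4 —HB2→ 2^2 —bump→ 3^3 = 27 —(−1)→ 26
26 —HB3→ 2·3^2 + 2·3 + 2 —bump→ 2·4^2 + 2·4 + 2 = 42 —(−1)→ 41
41 —HB4→ 2·4^2 + 2·4 + 1 —bump→ 2·5^2 + 2·5 + 1 = 61 —(−1)→ 60
60 —HB5→ 2·5^2 + 2·5 —bump→ 2·6^2 + 2·6 = 84 —(−1)→ 83

60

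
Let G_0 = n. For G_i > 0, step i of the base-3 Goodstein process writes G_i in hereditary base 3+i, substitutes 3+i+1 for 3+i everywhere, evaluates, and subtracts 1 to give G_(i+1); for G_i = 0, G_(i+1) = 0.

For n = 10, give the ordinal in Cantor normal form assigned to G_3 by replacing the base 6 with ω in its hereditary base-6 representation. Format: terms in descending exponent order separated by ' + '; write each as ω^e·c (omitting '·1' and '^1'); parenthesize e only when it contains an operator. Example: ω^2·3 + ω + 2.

ω·4 + 3

step 0: 10 = 3^2 + 1; sub 4 for 3: 4^2 + 1; = 17; G_1 = 17−1 = 16
step 1: 16 = 4^2; sub 5 for 4: 5^2; = 25; G_2 = 25−1 = 24
step 2: 24 = 4·5 + 4; sub 6 for 5: 4·6 + 4; = 28; G_3 = 28−1 = 27
step 3: 27 = 4·6 + 3; sub 7 for 6: 4·7 + 3; = 31; G_4 = 31−1 = 30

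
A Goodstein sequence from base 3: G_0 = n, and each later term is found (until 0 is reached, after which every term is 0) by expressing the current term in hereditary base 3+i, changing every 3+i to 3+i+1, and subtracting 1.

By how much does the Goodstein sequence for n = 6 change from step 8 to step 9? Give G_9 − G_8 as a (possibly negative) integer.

-1

i=0: 6 = 2·3 (b=3); 3→4: 2·4 = 8; 8−1 = 7
i=1: 7 = 4 + 3 (b=4); 4→5: 5 + 3 = 8; 8−1 = 7
i=2: 7 = 5 + 2 (b=5); 5→6: 6 + 2 = 8; 8−1 = 7
i=3: 7 = 6 + 1 (b=6); 6→7: 7 + 1 = 8; 8−1 = 7
i=4: 7 = 7 (b=7); 7→8: 8 = 8; 8−1 = 7
i=5: 7 = 7 (b=8); 8→9: 7 = 7; 7−1 = 6
i=6: 6 = 6 (b=9); 9→10: 6 = 6; 6−1 = 5
i=7: 5 = 5 (b=10); 10→11: 5 = 5; 5−1 = 4
i=8: 4 = 4 (b=11); 11→12: 4 = 4; 4−1 = 3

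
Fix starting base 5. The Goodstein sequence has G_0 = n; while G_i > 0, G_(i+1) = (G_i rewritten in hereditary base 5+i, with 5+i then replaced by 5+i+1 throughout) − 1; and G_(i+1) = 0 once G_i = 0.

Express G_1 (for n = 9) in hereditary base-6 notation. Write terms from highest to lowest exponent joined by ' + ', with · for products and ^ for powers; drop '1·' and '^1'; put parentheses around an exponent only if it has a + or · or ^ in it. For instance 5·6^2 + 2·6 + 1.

G_0=9  [base 5] 5 + 4  →[5↦6]→  6 + 4 = 10  −1 ⇒ G_1=9
G_1=9  [base 6] 6 + 3  →[6↦7]→  7 + 3 = 10  −1 ⇒ G_2=9

6 + 3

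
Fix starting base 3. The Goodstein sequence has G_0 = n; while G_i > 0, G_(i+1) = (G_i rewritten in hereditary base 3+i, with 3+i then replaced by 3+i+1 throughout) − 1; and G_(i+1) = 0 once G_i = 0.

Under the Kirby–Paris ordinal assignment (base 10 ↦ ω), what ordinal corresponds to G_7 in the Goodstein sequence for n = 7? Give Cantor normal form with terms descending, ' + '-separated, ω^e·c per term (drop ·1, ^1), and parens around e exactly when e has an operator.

9

7 —HB3→ 2·3 + 1 —bump→ 2·4 + 1 = 9 —(−1)→ 8
8 —HB4→ 2·4 —bump→ 2·5 = 10 —(−1)→ 9
9 —HB5→ 5 + 4 —bump→ 6 + 4 = 10 —(−1)→ 9
9 —HB6→ 6 + 3 —bump→ 7 + 3 = 10 —(−1)→ 9
9 —HB7→ 7 + 2 —bump→ 8 + 2 = 10 —(−1)→ 9
9 —HB8→ 8 + 1 —bump→ 9 + 1 = 10 —(−1)→ 9
9 —HB9→ 9 —bump→ 10 = 10 —(−1)→ 9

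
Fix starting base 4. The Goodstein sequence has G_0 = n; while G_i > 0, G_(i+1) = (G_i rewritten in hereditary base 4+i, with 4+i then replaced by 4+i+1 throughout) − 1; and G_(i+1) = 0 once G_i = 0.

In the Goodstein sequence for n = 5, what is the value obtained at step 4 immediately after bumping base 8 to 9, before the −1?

step 0: 5 = 4 + 1; sub 5 for 4: 5 + 1; = 6; G_1 = 6−1 = 5
step 1: 5 = 5; sub 6 for 5: 6; = 6; G_2 = 6−1 = 5
step 2: 5 = 5; sub 7 for 6: 5; = 5; G_3 = 5−1 = 4
step 3: 4 = 4; sub 8 for 7: 4; = 4; G_4 = 4−1 = 3

3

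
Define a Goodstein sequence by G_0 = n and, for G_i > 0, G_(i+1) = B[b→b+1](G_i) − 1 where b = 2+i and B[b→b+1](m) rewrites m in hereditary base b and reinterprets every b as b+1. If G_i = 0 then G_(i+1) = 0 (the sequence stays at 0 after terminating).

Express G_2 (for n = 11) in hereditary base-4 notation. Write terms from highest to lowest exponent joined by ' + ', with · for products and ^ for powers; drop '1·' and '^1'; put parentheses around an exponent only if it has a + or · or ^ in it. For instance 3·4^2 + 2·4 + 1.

i=0: 11 = 2^(2 + 1) + 2 + 1 (b=2); 2→3: 3^(3 + 1) + 3 + 1 = 85; 85−1 = 84
i=1: 84 = 3^(3 + 1) + 3 (b=3); 3→4: 4^(4 + 1) + 4 = 1028; 1028−1 = 1027
i=2: 1027 = 4^(4 + 1) + 3 (b=4); 4→5: 5^(5 + 1) + 3 = 15628; 15628−1 = 15627

4^(4 + 1) + 3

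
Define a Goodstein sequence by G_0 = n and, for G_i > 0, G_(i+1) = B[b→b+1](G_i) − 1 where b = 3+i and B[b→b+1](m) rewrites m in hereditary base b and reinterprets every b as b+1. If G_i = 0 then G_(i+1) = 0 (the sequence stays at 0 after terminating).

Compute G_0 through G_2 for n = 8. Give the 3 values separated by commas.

8, 9, 10

step 0: 8 = 2·3 + 2; sub 4 for 3: 2·4 + 2; = 10; G_1 = 10−1 = 9
step 1: 9 = 2·4 + 1; sub 5 for 4: 2·5 + 1; = 11; G_2 = 11−1 = 10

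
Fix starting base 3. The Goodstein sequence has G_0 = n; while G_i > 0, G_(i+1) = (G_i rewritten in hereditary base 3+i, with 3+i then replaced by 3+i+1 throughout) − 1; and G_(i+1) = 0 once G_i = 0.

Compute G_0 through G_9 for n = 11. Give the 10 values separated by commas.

11, 17, 25, 35, 39, 43, 47, 51, 55, 59

11 —HB3→ 3^2 + 2 —bump→ 4^2 + 2 = 18 —(−1)→ 17
17 —HB4→ 4^2 + 1 —bump→ 5^2 + 1 = 26 —(−1)→ 25
25 —HB5→ 5^2 —bump→ 6^2 = 36 —(−1)→ 35
35 —HB6→ 5·6 + 5 —bump→ 5·7 + 5 = 40 —(−1)→ 39
39 —HB7→ 5·7 + 4 —bump→ 5·8 + 4 = 44 —(−1)→ 43
43 —HB8→ 5·8 + 3 —bump→ 5·9 + 3 = 48 —(−1)→ 47
47 —HB9→ 5·9 + 2 —bump→ 5·10 + 2 = 52 —(−1)→ 51
51 —HB10→ 5·10 + 1 —bump→ 5·11 + 1 = 56 —(−1)→ 55
55 —HB11→ 5·11 —bump→ 5·12 = 60 —(−1)→ 59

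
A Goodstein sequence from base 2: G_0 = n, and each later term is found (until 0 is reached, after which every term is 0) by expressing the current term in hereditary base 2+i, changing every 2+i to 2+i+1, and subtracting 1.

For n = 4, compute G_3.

60

G_0 = 4. HB_2(4) = 2^2. Bump = 27. G_1 = 26.
G_1 = 26. HB_3(26) = 2·3^2 + 2·3 + 2. Bump = 42. G_2 = 41.
G_2 = 41. HB_4(41) = 2·4^2 + 2·4 + 1. Bump = 61. G_3 = 60.
G_3 = 60. HB_5(60) = 2·5^2 + 2·5. Bump = 84. G_4 = 83.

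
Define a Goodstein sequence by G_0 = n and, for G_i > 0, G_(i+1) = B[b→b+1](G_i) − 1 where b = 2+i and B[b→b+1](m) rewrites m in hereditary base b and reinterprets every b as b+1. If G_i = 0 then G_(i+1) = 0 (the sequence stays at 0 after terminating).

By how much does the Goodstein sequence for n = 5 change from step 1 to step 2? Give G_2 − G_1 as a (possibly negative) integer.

step 0: 5 = 2^2 + 1; sub 3 for 2: 3^3 + 1; = 28; G_1 = 28−1 = 27
step 1: 27 = 3^3; sub 4 for 3: 4^4; = 256; G_2 = 256−1 = 255

228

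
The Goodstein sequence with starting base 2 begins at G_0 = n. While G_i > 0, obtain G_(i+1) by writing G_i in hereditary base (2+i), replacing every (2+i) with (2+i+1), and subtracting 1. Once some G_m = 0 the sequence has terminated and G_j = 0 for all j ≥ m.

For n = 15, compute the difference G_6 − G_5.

step 0: 15 = 2^(2 + 1) + 2^2 + 2 + 1; sub 3 for 2: 3^(3 + 1) + 3^3 + 3 + 1; = 112; G_1 = 112−1 = 111
step 1: 111 = 3^(3 + 1) + 3^3 + 3; sub 4 for 3: 4^(4 + 1) + 4^4 + 4; = 1284; G_2 = 1284−1 = 1283
step 2: 1283 = 4^(4 + 1) + 4^4 + 3; sub 5 for 4: 5^(5 + 1) + 5^5 + 3; = 18753; G_3 = 18753−1 = 18752
step 3: 18752 = 5^(5 + 1) + 5^5 + 2; sub 6 for 5: 6^(6 + 1) + 6^6 + 2; = 326594; G_4 = 326594−1 = 326593
step 4: 326593 = 6^(6 + 1) + 6^6 + 1; sub 7 for 6: 7^(7 + 1) + 7^7 + 1; = 6588345; G_5 = 6588345−1 = 6588344
step 5: 6588344 = 7^(7 + 1) + 7^7; sub 8 for 7: 8^(8 + 1) + 8^8; = 150994944; G_6 = 150994944−1 = 150994943

144406599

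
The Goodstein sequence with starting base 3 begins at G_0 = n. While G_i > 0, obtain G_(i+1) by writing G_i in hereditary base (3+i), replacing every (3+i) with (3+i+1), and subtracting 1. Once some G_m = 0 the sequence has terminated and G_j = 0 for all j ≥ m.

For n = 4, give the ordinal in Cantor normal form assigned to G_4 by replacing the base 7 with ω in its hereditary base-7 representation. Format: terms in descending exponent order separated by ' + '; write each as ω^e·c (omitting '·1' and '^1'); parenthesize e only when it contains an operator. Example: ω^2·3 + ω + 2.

base 3: 4 = 3 + 1; at 4: 4 + 1 = 5; next = 4
base 4: 4 = 4; at 5: 5 = 5; next = 4
base 5: 4 = 4; at 6: 4 = 4; next = 3
base 6: 3 = 3; at 7: 3 = 3; next = 2
base 7: 2 = 2; at 8: 2 = 2; next = 1

2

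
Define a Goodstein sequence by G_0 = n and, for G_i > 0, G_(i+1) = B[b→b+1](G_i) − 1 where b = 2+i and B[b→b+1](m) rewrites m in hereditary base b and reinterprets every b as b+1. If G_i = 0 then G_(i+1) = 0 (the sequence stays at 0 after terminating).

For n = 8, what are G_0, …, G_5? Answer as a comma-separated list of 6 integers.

8, 80, 553, 6310, 93395, 1647195

G_0=8  [base 2] 2^(2 + 1)  →[2↦3]→  3^(3 + 1) = 81  −1 ⇒ G_1=80
G_1=80  [base 3] 2·3^3 + 2·3^2 + 2·3 + 2  →[3↦4]→  2·4^4 + 2·4^2 + 2·4 + 2 = 554  −1 ⇒ G_2=553
G_2=553  [base 4] 2·4^4 + 2·4^2 + 2·4 + 1  →[4↦5]→  2·5^5 + 2·5^2 + 2·5 + 1 = 6311  −1 ⇒ G_3=6310
G_3=6310  [base 5] 2·5^5 + 2·5^2 + 2·5  →[5↦6]→  2·6^6 + 2·6^2 + 2·6 = 93396  −1 ⇒ G_4=93395
G_4=93395  [base 6] 2·6^6 + 2·6^2 + 6 + 5  →[6↦7]→  2·7^7 + 2·7^2 + 7 + 5 = 1647196  −1 ⇒ G_5=1647195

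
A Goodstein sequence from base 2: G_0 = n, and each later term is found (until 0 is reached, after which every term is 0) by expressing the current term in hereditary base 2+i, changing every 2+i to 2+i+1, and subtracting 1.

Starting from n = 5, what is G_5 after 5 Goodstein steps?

1197

i=0: 5 = 2^2 + 1 (b=2); 2→3: 3^3 + 1 = 28; 28−1 = 27
i=1: 27 = 3^3 (b=3); 3→4: 4^4 = 256; 256−1 = 255
i=2: 255 = 3·4^3 + 3·4^2 + 3·4 + 3 (b=4); 4→5: 3·5^3 + 3·5^2 + 3·5 + 3 = 468; 468−1 = 467
i=3: 467 = 3·5^3 + 3·5^2 + 3·5 + 2 (b=5); 5→6: 3·6^3 + 3·6^2 + 3·6 + 2 = 776; 776−1 = 775
i=4: 775 = 3·6^3 + 3·6^2 + 3·6 + 1 (b=6); 6→7: 3·7^3 + 3·7^2 + 3·7 + 1 = 1198; 1198−1 = 1197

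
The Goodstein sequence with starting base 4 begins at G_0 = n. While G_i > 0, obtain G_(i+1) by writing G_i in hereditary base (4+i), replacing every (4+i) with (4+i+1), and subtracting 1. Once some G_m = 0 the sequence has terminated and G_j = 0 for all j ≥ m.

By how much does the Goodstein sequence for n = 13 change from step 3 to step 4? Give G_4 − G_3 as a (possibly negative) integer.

(0) 13|_4 = 3·4 + 1 ↦ 3·5 + 1|_5 = 16 ⇒ 15
(1) 15|_5 = 3·5 ↦ 3·6|_6 = 18 ⇒ 17
(2) 17|_6 = 2·6 + 5 ↦ 2·7 + 5|_7 = 19 ⇒ 18
(3) 18|_7 = 2·7 + 4 ↦ 2·8 + 4|_8 = 20 ⇒ 19

1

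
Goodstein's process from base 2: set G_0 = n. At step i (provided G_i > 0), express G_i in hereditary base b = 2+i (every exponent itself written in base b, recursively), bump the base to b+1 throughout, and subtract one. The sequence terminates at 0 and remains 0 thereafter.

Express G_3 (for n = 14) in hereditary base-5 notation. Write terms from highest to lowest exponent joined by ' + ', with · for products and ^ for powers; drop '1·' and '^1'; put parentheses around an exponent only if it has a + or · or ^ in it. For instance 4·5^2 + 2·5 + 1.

5^(5 + 1) + 5^5

step 0: 14 = 2^(2 + 1) + 2^2 + 2; sub 3 for 2: 3^(3 + 1) + 3^3 + 3; = 111; G_1 = 111−1 = 110
step 1: 110 = 3^(3 + 1) + 3^3 + 2; sub 4 for 3: 4^(4 + 1) + 4^4 + 2; = 1282; G_2 = 1282−1 = 1281
step 2: 1281 = 4^(4 + 1) + 4^4 + 1; sub 5 for 4: 5^(5 + 1) + 5^5 + 1; = 18751; G_3 = 18751−1 = 18750
step 3: 18750 = 5^(5 + 1) + 5^5; sub 6 for 5: 6^(6 + 1) + 6^6; = 326592; G_4 = 326592−1 = 326591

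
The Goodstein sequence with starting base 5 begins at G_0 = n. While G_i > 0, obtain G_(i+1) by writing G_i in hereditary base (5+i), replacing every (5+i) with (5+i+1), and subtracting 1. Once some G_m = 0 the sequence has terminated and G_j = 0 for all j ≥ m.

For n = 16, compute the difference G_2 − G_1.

2

(0) 16|_5 = 3·5 + 1 ↦ 3·6 + 1|_6 = 19 ⇒ 18
(1) 18|_6 = 3·6 ↦ 3·7|_7 = 21 ⇒ 20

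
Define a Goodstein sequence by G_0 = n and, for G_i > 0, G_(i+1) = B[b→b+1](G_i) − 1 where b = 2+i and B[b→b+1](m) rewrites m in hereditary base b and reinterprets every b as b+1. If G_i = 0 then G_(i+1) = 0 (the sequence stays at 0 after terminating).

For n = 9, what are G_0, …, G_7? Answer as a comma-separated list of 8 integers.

(0) 9|_2 = 2^(2 + 1) + 1 ↦ 3^(3 + 1) + 1|_3 = 82 ⇒ 81
(1) 81|_3 = 3^(3 + 1) ↦ 4^(4 + 1)|_4 = 1024 ⇒ 1023
(2) 1023|_4 = 3·4^4 + 3·4^3 + 3·4^2 + 3·4 + 3 ↦ 3·5^5 + 3·5^3 + 3·5^2 + 3·5 + 3|_5 = 9843 ⇒ 9842
(3) 9842|_5 = 3·5^5 + 3·5^3 + 3·5^2 + 3·5 + 2 ↦ 3·6^6 + 3·6^3 + 3·6^2 + 3·6 + 2|_6 = 140744 ⇒ 140743
(4) 140743|_6 = 3·6^6 + 3·6^3 + 3·6^2 + 3·6 + 1 ↦ 3·7^7 + 3·7^3 + 3·7^2 + 3·7 + 1|_7 = 2471827 ⇒ 2471826
(5) 2471826|_7 = 3·7^7 + 3·7^3 + 3·7^2 + 3·7 ↦ 3·8^8 + 3·8^3 + 3·8^2 + 3·8|_8 = 50333400 ⇒ 50333399
(6) 50333399|_8 = 3·8^8 + 3·8^3 + 3·8^2 + 2·8 + 7 ↦ 3·9^9 + 3·9^3 + 3·9^2 + 2·9 + 7|_9 = 1162263922 ⇒ 1162263921

9, 81, 1023, 9842, 140743, 2471826, 50333399, 1162263921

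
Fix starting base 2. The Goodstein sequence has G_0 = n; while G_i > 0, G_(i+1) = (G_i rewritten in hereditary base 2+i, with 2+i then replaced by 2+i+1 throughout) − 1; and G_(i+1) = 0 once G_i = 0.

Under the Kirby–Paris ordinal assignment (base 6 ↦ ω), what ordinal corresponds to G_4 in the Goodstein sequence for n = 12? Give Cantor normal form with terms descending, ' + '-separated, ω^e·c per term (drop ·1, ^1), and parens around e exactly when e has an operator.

12 —HB2→ 2^(2 + 1) + 2^2 —bump→ 3^(3 + 1) + 3^3 = 108 —(−1)→ 107
107 —HB3→ 3^(3 + 1) + 2·3^2 + 2·3 + 2 —bump→ 4^(4 + 1) + 2·4^2 + 2·4 + 2 = 1066 —(−1)→ 1065
1065 —HB4→ 4^(4 + 1) + 2·4^2 + 2·4 + 1 —bump→ 5^(5 + 1) + 2·5^2 + 2·5 + 1 = 15686 —(−1)→ 15685
15685 —HB5→ 5^(5 + 1) + 2·5^2 + 2·5 —bump→ 6^(6 + 1) + 2·6^2 + 2·6 = 280020 —(−1)→ 280019
280019 —HB6→ 6^(6 + 1) + 2·6^2 + 6 + 5 —bump→ 7^(7 + 1) + 2·7^2 + 7 + 5 = 5764911 —(−1)→ 5764910

ω^(ω + 1) + ω^2·2 + ω + 5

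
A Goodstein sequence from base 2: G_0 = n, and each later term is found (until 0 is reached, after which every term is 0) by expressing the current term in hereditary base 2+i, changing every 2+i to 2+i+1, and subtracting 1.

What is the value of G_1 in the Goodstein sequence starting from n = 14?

110

[0] 14 ≡ 2^(2 + 1) + 2^2 + 2 (base 2). Lift 3: 111. −1: 110.
[1] 110 ≡ 3^(3 + 1) + 3^3 + 2 (base 3). Lift 4: 1282. −1: 1281.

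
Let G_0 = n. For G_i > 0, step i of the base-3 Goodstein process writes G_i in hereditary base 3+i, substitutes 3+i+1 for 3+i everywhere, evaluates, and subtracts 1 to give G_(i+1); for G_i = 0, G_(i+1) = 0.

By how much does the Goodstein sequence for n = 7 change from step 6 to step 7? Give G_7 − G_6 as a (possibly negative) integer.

i=0: 7 = 2·3 + 1 (b=3); 3→4: 2·4 + 1 = 9; 9−1 = 8
i=1: 8 = 2·4 (b=4); 4→5: 2·5 = 10; 10−1 = 9
i=2: 9 = 5 + 4 (b=5); 5→6: 6 + 4 = 10; 10−1 = 9
i=3: 9 = 6 + 3 (b=6); 6→7: 7 + 3 = 10; 10−1 = 9
i=4: 9 = 7 + 2 (b=7); 7→8: 8 + 2 = 10; 10−1 = 9
i=5: 9 = 8 + 1 (b=8); 8→9: 9 + 1 = 10; 10−1 = 9
i=6: 9 = 9 (b=9); 9→10: 10 = 10; 10−1 = 9

0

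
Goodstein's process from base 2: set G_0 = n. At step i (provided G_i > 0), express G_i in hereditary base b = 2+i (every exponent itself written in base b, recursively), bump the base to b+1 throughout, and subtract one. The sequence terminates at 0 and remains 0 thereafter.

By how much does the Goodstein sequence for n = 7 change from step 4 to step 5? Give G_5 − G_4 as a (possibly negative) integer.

(0) 7|_2 = 2^2 + 2 + 1 ↦ 3^3 + 3 + 1|_3 = 31 ⇒ 30
(1) 30|_3 = 3^3 + 3 ↦ 4^4 + 4|_4 = 260 ⇒ 259
(2) 259|_4 = 4^4 + 3 ↦ 5^5 + 3|_5 = 3128 ⇒ 3127
(3) 3127|_5 = 5^5 + 2 ↦ 6^6 + 2|_6 = 46658 ⇒ 46657
(4) 46657|_6 = 6^6 + 1 ↦ 7^7 + 1|_7 = 823544 ⇒ 823543

776886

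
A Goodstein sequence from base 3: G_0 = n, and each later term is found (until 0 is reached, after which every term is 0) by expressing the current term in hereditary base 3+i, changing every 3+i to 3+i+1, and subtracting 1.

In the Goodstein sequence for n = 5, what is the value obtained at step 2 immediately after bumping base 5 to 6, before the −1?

6

G_0=5  [base 3] 3 + 2  →[3↦4]→  4 + 2 = 6  −1 ⇒ G_1=5
G_1=5  [base 4] 4 + 1  →[4↦5]→  5 + 1 = 6  −1 ⇒ G_2=5
G_2=5  [base 5] 5  →[5↦6]→  6 = 6  −1 ⇒ G_3=5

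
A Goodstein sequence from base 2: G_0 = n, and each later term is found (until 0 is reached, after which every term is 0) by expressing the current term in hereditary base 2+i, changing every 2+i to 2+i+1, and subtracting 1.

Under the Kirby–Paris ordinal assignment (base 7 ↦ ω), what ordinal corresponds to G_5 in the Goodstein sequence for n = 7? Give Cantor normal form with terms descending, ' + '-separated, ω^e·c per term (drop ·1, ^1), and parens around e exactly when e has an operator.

G_0 = 7. HB_2(7) = 2^2 + 2 + 1. Bump = 31. G_1 = 30.
G_1 = 30. HB_3(30) = 3^3 + 3. Bump = 260. G_2 = 259.
G_2 = 259. HB_4(259) = 4^4 + 3. Bump = 3128. G_3 = 3127.
G_3 = 3127. HB_5(3127) = 5^5 + 2. Bump = 46658. G_4 = 46657.
G_4 = 46657. HB_6(46657) = 6^6 + 1. Bump = 823544. G_5 = 823543.
G_5 = 823543. HB_7(823543) = 7^7. Bump = 16777216. G_6 = 16777215.

ω^ω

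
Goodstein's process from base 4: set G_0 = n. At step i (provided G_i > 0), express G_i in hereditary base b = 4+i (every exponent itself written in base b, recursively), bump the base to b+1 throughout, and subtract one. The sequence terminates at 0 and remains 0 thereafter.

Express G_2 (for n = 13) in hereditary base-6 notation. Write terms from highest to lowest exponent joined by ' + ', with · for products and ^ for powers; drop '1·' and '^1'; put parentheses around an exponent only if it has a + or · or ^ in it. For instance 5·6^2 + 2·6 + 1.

2·6 + 5

step 0: 13 = 3·4 + 1; sub 5 for 4: 3·5 + 1; = 16; G_1 = 16−1 = 15
step 1: 15 = 3·5; sub 6 for 5: 3·6; = 18; G_2 = 18−1 = 17
step 2: 17 = 2·6 + 5; sub 7 for 6: 2·7 + 5; = 19; G_3 = 19−1 = 18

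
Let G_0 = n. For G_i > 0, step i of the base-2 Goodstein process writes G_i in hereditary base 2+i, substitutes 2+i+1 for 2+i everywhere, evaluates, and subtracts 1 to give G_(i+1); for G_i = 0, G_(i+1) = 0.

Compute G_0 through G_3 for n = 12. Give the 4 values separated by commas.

12, 107, 1065, 15685

(0) 12|_2 = 2^(2 + 1) + 2^2 ↦ 3^(3 + 1) + 3^3|_3 = 108 ⇒ 107
(1) 107|_3 = 3^(3 + 1) + 2·3^2 + 2·3 + 2 ↦ 4^(4 + 1) + 2·4^2 + 2·4 + 2|_4 = 1066 ⇒ 1065
(2) 1065|_4 = 4^(4 + 1) + 2·4^2 + 2·4 + 1 ↦ 5^(5 + 1) + 2·5^2 + 2·5 + 1|_5 = 15686 ⇒ 15685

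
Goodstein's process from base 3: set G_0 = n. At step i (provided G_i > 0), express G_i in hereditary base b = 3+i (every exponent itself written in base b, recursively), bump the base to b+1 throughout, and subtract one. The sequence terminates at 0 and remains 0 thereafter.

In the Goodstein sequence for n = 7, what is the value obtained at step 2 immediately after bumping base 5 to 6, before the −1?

10

step 0: 7 = 2·3 + 1; sub 4 for 3: 2·4 + 1; = 9; G_1 = 9−1 = 8
step 1: 8 = 2·4; sub 5 for 4: 2·5; = 10; G_2 = 10−1 = 9
step 2: 9 = 5 + 4; sub 6 for 5: 6 + 4; = 10; G_3 = 10−1 = 9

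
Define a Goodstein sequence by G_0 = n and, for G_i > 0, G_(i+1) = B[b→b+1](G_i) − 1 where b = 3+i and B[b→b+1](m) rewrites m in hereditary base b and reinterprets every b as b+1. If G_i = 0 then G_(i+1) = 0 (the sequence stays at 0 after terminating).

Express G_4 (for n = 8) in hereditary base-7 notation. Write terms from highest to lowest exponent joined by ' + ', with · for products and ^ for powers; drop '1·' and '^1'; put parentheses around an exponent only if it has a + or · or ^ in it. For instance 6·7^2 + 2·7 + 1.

8 —HB3→ 2·3 + 2 —bump→ 2·4 + 2 = 10 —(−1)→ 9
9 —HB4→ 2·4 + 1 —bump→ 2·5 + 1 = 11 —(−1)→ 10
10 —HB5→ 2·5 —bump→ 2·6 = 12 —(−1)→ 11
11 —HB6→ 6 + 5 —bump→ 7 + 5 = 12 —(−1)→ 11
11 —HB7→ 7 + 4 —bump→ 8 + 4 = 12 —(−1)→ 11

7 + 4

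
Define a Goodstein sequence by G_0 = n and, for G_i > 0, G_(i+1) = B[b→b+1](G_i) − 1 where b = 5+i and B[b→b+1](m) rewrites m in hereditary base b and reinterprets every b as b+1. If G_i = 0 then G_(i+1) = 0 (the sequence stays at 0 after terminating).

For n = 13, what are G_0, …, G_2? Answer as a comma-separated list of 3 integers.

G_0=13  [base 5] 2·5 + 3  →[5↦6]→  2·6 + 3 = 15  −1 ⇒ G_1=14
G_1=14  [base 6] 2·6 + 2  →[6↦7]→  2·7 + 2 = 16  −1 ⇒ G_2=15

13, 14, 15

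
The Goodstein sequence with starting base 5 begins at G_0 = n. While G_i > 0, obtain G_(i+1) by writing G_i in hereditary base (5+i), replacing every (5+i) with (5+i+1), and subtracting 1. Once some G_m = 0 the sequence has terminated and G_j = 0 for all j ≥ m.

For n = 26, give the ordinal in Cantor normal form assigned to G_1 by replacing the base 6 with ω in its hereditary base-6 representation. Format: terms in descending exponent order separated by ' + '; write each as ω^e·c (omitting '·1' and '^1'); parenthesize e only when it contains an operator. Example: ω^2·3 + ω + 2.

ω^2

(0) 26|_5 = 5^2 + 1 ↦ 6^2 + 1|_6 = 37 ⇒ 36
(1) 36|_6 = 6^2 ↦ 7^2|_7 = 49 ⇒ 48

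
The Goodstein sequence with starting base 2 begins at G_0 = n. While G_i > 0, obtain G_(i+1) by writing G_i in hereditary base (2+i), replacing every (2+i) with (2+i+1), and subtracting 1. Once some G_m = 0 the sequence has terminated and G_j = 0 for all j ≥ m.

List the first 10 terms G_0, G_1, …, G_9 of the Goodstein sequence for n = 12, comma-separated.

12, 107, 1065, 15685, 280019, 5764910, 134217867, 3486784574, 100000000211, 3138428376974

base 2: 12 = 2^(2 + 1) + 2^2; at 3: 3^(3 + 1) + 3^3 = 108; next = 107
base 3: 107 = 3^(3 + 1) + 2·3^2 + 2·3 + 2; at 4: 4^(4 + 1) + 2·4^2 + 2·4 + 2 = 1066; next = 1065
base 4: 1065 = 4^(4 + 1) + 2·4^2 + 2·4 + 1; at 5: 5^(5 + 1) + 2·5^2 + 2·5 + 1 = 15686; next = 15685
base 5: 15685 = 5^(5 + 1) + 2·5^2 + 2·5; at 6: 6^(6 + 1) + 2·6^2 + 2·6 = 280020; next = 280019
base 6: 280019 = 6^(6 + 1) + 2·6^2 + 6 + 5; at 7: 7^(7 + 1) + 2·7^2 + 7 + 5 = 5764911; next = 5764910
base 7: 5764910 = 7^(7 + 1) + 2·7^2 + 7 + 4; at 8: 8^(8 + 1) + 2·8^2 + 8 + 4 = 134217868; next = 134217867
base 8: 134217867 = 8^(8 + 1) + 2·8^2 + 8 + 3; at 9: 9^(9 + 1) + 2·9^2 + 9 + 3 = 3486784575; next = 3486784574
base 9: 3486784574 = 9^(9 + 1) + 2·9^2 + 9 + 2; at 10: 10^(10 + 1) + 2·10^2 + 10 + 2 = 100000000212; next = 100000000211
base 10: 100000000211 = 10^(10 + 1) + 2·10^2 + 10 + 1; at 11: 11^(11 + 1) + 2·11^2 + 11 + 1 = 3138428376975; next = 3138428376974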